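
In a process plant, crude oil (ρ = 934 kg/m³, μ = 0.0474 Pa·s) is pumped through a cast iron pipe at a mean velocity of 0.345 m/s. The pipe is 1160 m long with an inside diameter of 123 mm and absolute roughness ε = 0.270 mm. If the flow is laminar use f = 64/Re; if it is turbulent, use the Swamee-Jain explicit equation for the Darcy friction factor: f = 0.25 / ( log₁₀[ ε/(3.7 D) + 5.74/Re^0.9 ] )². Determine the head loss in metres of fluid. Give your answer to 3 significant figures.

h_f ≈ 4.38 m

Reynolds number Re = ρVD/μ = 934 · 0.345 · 0.123 / 0.0474 = 836.2.
Re < 2300 → laminar flow, so f = 64/Re = 64/836.2 = 0.07654 (the turbulent correlation is not needed).
Darcy-Weisbach: ΔP = f(L/D)(ρV²/2) = 0.07654·(1160/0.123)·(934·0.345²/2) = 0.07654·9431·55.58 = 4.012e+04 Pa.
Head loss h_f = ΔP/(ρg) = 4.012e+04/(934·9.81) = 4.38 m.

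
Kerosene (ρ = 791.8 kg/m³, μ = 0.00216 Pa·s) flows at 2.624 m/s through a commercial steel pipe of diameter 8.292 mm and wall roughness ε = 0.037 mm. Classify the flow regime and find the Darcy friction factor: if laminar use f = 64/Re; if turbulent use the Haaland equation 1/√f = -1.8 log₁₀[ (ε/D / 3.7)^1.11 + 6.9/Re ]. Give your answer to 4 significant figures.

Re = ρVD/μ = 791.8·2.624·0.008292/0.00216 = 7976.
Re > 4000 → turbulent. ε/D = 3.7e-05/0.008292 = 0.00446; Haaland: 1/√f = -1.8 log₁₀[0.000576 + 0.000865] = 5.114, so f = 0.03823.

f ≈ 0.03823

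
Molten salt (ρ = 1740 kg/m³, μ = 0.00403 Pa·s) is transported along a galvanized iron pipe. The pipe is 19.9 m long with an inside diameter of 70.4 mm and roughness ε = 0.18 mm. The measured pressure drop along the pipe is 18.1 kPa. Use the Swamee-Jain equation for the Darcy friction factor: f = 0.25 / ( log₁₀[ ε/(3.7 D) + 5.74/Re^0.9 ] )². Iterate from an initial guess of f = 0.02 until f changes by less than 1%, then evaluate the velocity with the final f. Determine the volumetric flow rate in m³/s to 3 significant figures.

Q ≈ 0.00631 m³/s

Rearranging Darcy-Weisbach: V = √(2·ΔP·D/(f·L·ρ)). With ε/D = 0.00018/0.0704 = 0.00256, iterate starting from f = 0.02:
  f = 0.02 → V = √(2·1.81e+04·0.0704/(0.02·19.9·1740)) = 1.918 m/s; Re = ρVD/μ = 5.831e+04; f → 0.02766
  f = 0.02766 → V = 1.631 m/s; Re = 4.958e+04; f → 0.02804
  f = 0.02804 → V = 1.62 m/s; Re = 4.925e+04; f → 0.02805
Converged (Δf/f < 1%). With the final f = 0.02805: V = √(2·1.81e+04·0.0704/(0.02805·19.9·1740)) = 1.62 m/s.
Q = V·A = 1.62·(π/4·0.0704²) = 0.006305 m³/s = 0.00631 m³/s.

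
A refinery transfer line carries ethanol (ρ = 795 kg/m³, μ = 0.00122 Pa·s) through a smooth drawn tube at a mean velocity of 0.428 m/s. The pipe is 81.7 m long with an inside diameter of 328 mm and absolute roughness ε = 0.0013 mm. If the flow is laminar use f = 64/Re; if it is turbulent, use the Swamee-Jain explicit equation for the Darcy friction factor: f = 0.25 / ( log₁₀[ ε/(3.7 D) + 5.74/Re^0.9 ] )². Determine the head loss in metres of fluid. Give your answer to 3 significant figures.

Reynolds number Re = ρVD/μ = 795 · 0.428 · 0.328 / 0.00122 = 9.148e+04.
Re > 4000 → turbulent. Relative roughness ε/D = 1.3e-06/0.328 = 3.96e-06. Swamee-Jain: f = 0.25/(log₁₀[3.96e-06/3.7 + 5.74/9.148e+04^0.9])² = 0.25/(log₁₀[1.07e-06 + 0.000197])² = 0.25/(-3.704)² = 0.01822.
Darcy-Weisbach: ΔP = f(L/D)(ρV²/2) = 0.01822·(81.7/0.328)·(795·0.428²/2) = 0.01822·249.1·72.82 = 330.5 Pa.
Head loss h_f = ΔP/(ρg) = 330.5/(795·9.81) = 0.0424 m.

h_f ≈ 0.0424 m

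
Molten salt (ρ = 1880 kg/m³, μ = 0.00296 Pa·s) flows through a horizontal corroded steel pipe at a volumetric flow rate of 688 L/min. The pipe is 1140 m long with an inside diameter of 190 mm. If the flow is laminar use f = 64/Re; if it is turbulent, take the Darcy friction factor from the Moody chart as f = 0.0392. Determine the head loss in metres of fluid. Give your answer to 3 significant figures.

Q = 688 L/min = 688/60000 = 0.01147 m³/s.
Cross-sectional area A = πD²/4 = π(0.19)²/4 = 0.02835 m²; mean velocity V = Q/A = 0.01147/0.02835 = 0.4044 m/s.
Reynolds number Re = ρVD/μ = 1880 · 0.4044 · 0.19 / 0.00296 = 4.88e+04.
Re > 4000 → turbulent; use the Moody-chart value f = 0.0392.
Darcy-Weisbach: ΔP = f(L/D)(ρV²/2) = 0.0392·(1140/0.19)·(1880·0.4044²/2) = 0.0392·6000·153.7 = 3.616e+04 Pa.
Head loss h_f = ΔP/(ρg) = 3.616e+04/(1880·9.81) = 1.96 m.

h_f ≈ 1.96 m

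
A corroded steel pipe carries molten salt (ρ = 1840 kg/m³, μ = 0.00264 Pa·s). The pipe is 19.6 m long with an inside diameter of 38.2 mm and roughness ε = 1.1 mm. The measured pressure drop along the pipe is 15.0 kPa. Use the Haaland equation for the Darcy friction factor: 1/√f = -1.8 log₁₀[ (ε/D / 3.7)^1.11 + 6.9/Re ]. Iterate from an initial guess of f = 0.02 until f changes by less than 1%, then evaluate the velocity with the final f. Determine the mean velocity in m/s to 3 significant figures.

Rearranging Darcy-Weisbach: V = √(2·ΔP·D/(f·L·ρ)). With ε/D = 0.0011/0.0382 = 0.0288, iterate starting from f = 0.02:
  f = 0.02 → V = √(2·1.5e+04·0.0382/(0.02·19.6·1840)) = 1.26 m/s; Re = ρVD/μ = 3.356e+04; f → 0.05726
  f = 0.05726 → V = 0.745 m/s; Re = 1.983e+04; f → 0.05789
  f = 0.05789 → V = 0.7409 m/s; Re = 1.972e+04; f → 0.0579
Converged (Δf/f < 1%). With the final f = 0.0579: V = √(2·1.5e+04·0.0382/(0.0579·19.6·1840)) = 0.7408 m/s.

V ≈ 0.741 m/s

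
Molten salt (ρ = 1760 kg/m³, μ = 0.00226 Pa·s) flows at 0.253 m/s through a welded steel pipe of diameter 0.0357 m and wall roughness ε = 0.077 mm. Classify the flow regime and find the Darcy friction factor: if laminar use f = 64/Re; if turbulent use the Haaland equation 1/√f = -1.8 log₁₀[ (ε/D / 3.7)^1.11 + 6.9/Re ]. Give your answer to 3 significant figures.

f ≈ 0.0365

Re = ρVD/μ = 1760·0.253·0.0357/0.00226 = 7034.
Re > 4000 → turbulent. ε/D = 7.7e-05/0.0357 = 0.00216; Haaland: 1/√f = -1.8 log₁₀[0.000257 + 0.000981] = 5.233, so f = 0.03652.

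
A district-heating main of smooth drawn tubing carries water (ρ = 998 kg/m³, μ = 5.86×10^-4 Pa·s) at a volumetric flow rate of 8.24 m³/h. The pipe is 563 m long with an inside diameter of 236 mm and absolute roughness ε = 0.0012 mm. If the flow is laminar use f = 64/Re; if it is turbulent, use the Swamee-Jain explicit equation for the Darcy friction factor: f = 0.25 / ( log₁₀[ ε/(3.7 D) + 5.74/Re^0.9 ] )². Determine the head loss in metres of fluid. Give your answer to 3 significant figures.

h_f ≈ 0.00849 m

Q = 8.24 m³/h = 8.24/3600 = 0.002289 m³/s.
Cross-sectional area A = πD²/4 = π(0.236)²/4 = 0.04374 m²; mean velocity V = Q/A = 0.002289/0.04374 = 0.05233 m/s.
Reynolds number Re = ρVD/μ = 998 · 0.05233 · 0.236 / 0.000586 = 2.103e+04.
Re > 4000 → turbulent. Relative roughness ε/D = 1.2e-06/0.236 = 5.08e-06. Swamee-Jain: f = 0.25/(log₁₀[5.08e-06/3.7 + 5.74/2.103e+04^0.9])² = 0.25/(log₁₀[1.37e-06 + 0.000738])² = 0.25/(-3.131)² = 0.0255.
Darcy-Weisbach: ΔP = f(L/D)(ρV²/2) = 0.0255·(563/0.236)·(998·0.05233²/2) = 0.0255·2386·1.366 = 83.13 Pa.
Head loss h_f = ΔP/(ρg) = 83.13/(998·9.81) = 0.00849 m.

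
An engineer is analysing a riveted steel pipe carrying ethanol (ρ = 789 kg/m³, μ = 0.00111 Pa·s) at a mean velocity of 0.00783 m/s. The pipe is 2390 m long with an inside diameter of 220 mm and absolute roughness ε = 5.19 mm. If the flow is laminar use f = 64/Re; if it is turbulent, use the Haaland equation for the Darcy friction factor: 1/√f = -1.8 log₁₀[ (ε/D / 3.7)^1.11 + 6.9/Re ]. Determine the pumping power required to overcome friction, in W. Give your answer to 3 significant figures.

Reynolds number Re = ρVD/μ = 789 · 0.00783 · 0.22 / 0.00111 = 1224.
Re < 2300 → laminar flow, so f = 64/Re = 64/1224 = 0.05227 (the turbulent correlation is not needed).
Darcy-Weisbach: ΔP = f(L/D)(ρV²/2) = 0.05227·(2390/0.22)·(789·0.00783²/2) = 0.05227·1.086e+04·0.02419 = 13.73 Pa.
Q = V·A = 0.00783·0.03801 = 0.0002976 m³/s.
Pumping power P = QΔP = 0.0002976·13.73 = 0.004088 W = 0.00409 W.

P ≈ 0.00409 W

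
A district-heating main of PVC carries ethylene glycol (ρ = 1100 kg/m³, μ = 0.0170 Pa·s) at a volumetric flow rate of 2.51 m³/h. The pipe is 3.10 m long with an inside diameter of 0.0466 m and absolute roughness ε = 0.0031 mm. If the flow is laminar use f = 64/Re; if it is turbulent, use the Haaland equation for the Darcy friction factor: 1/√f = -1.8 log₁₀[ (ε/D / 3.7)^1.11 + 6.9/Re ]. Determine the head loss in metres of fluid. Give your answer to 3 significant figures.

h_f ≈ 0.0294 m

Q = 2.51 m³/h = 2.51/3600 = 0.0006972 m³/s.
Cross-sectional area A = πD²/4 = π(0.0466)²/4 = 0.001706 m²; mean velocity V = Q/A = 0.0006972/0.001706 = 0.4088 m/s.
Reynolds number Re = ρVD/μ = 1100 · 0.4088 · 0.0466 / 0.017 = 1233.
Re < 2300 → laminar flow, so f = 64/Re = 64/1233 = 0.05192 (the turbulent correlation is not needed).
Darcy-Weisbach: ΔP = f(L/D)(ρV²/2) = 0.05192·(3.1/0.0466)·(1100·0.4088²/2) = 0.05192·66.52·91.91 = 317.5 Pa.
Head loss h_f = ΔP/(ρg) = 317.5/(1100·9.81) = 0.0294 m.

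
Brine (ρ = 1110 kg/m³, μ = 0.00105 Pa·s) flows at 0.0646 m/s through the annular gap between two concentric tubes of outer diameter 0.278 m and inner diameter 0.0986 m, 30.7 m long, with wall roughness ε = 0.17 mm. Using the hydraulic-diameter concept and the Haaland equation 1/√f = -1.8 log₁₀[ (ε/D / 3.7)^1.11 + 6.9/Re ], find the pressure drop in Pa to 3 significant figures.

ΔP ≈ 12.1 Pa

Hydraulic diameter D_h = 4A/P = D_o - D_i = 0.278 - 0.0986 = 0.1794 m.
Re = ρVD_h/μ = 1110·0.0646·0.1794/0.00105 = 1.225e+04.
ε/D_h = 0.00017/0.1794 = 0.000948; Haaland gives 1/√f = -1.8 log₁₀[0.000103+0.000563] = 5.717, so f = 0.03059.
ΔP = f(L/D_h)(ρV²/2) = 0.03059·30.7/0.1794·2.316 = 12.12 Pa.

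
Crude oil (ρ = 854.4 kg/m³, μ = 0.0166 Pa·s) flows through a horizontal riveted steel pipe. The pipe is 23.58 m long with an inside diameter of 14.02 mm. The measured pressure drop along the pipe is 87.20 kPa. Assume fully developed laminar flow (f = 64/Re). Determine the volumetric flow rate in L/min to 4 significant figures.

For laminar flow, f = 64/Re with Re = ρVD/μ, so Darcy-Weisbach reduces to ΔP = 32μLV/D². Solving for V: V = ΔP·D²/(32μL) = 8.72e+04·(0.01402)²/(32·0.0166·23.58) = 1.368 m/s.
Check: Re = ρVD/μ = 854.4·1.368·0.01402/0.0166 = 987.4 < 2300, so the laminar assumption holds.
Q = V·A = 1.368·(π/4·0.01402²) = 0.0002112 m³/s = 12.67 L/min.

Q ≈ 12.67 L/min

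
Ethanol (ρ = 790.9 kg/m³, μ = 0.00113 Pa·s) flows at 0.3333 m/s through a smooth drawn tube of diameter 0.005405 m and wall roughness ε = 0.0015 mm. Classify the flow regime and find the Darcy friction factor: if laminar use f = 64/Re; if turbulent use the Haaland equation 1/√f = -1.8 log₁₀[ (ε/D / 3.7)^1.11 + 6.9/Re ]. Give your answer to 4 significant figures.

Re = ρVD/μ = 790.9·0.3333·0.005405/0.00113 = 1261.
Re < 2300 → laminar, so f = 64/Re = 0.05076 (roughness is irrelevant in laminar flow).

f ≈ 0.05076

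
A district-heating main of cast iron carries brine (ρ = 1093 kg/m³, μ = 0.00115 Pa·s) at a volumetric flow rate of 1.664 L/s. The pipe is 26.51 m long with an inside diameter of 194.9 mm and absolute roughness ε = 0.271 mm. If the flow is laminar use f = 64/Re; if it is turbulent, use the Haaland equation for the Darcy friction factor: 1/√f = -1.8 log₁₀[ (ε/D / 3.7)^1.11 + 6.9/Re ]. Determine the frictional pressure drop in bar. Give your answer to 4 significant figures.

ΔP ≈ 7.508×10^-5 bar

Q = 1.664 L/s = 1.664/1000 = 0.001664 m³/s.
Cross-sectional area A = πD²/4 = π(0.1949)²/4 = 0.02983 m²; mean velocity V = Q/A = 0.001664/0.02983 = 0.05578 m/s.
Reynolds number Re = ρVD/μ = 1093 · 0.05578 · 0.1949 / 0.00115 = 1.033e+04.
Re > 4000 → turbulent. Relative roughness ε/D = 0.000271/0.1949 = 0.00139. Haaland: 1/√f = -1.8 log₁₀[(0.00139/3.7)^1.11 + 6.9/1.033e+04] = -1.8 log₁₀[0.000158 + 0.000668] = 5.55, so f = 0.03247.
Darcy-Weisbach: ΔP = f(L/D)(ρV²/2) = 0.03247·(26.51/0.1949)·(1093·0.05578²/2) = 0.03247·136·1.7 = 7.508 Pa.
ΔP = 7.508 Pa = 7.508×10^-5 bar.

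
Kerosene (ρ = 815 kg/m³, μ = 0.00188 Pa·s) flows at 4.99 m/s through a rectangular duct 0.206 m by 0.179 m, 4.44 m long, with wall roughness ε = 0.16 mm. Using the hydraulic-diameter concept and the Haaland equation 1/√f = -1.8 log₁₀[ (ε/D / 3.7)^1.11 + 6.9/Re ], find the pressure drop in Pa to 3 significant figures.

ΔP ≈ 4600 Pa

Hydraulic diameter D_h = 4A/P = 4·(0.206·0.179)/(2·(0.206+0.179)) = 0.1475/0.77 = 0.1916 m.
Re = ρVD_h/μ = 815·4.99·0.1916/0.00188 = 4.144e+05.
ε/D_h = 0.00016/0.1916 = 0.000835; Haaland gives 1/√f = -1.8 log₁₀[8.96e-05+1.67e-05] = 7.152, so f = 0.01955.
ΔP = f(L/D_h)(ρV²/2) = 0.01955·4.44/0.1916·1.015e+04 = 4598 Pa.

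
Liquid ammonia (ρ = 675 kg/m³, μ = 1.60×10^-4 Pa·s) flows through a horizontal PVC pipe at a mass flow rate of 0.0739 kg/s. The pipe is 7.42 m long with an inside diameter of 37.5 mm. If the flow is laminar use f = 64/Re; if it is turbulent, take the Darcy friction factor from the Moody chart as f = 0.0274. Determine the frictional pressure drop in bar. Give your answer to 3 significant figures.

ΔP ≈ 1.80×10^-4 bar

A = πD²/4 = π(0.0375)²/4 = 0.001104 m²; mean velocity V = ṁ/(ρA) = 0.0739/(675 · 0.001104) = 0.09913 m/s.
Reynolds number Re = ρVD/μ = 675 · 0.09913 · 0.0375 / 0.00016 = 1.568e+04.
Re > 4000 → turbulent; use the Moody-chart value f = 0.0274.
Darcy-Weisbach: ΔP = f(L/D)(ρV²/2) = 0.0274·(7.42/0.0375)·(675·0.09913²/2) = 0.0274·197.9·3.316 = 17.98 Pa.
ΔP = 17.98 Pa = 1.80×10^-4 bar.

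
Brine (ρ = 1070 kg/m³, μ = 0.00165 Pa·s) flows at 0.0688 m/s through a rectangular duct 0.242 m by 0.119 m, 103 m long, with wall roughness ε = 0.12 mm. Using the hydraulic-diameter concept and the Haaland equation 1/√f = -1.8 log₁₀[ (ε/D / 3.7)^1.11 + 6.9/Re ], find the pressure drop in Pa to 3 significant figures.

Hydraulic diameter D_h = 4A/P = 4·(0.242·0.119)/(2·(0.242+0.119)) = 0.1152/0.722 = 0.1595 m.
Re = ρVD_h/μ = 1070·0.0688·0.1595/0.00165 = 7118.
ε/D_h = 0.00012/0.1595 = 0.000752; Haaland gives 1/√f = -1.8 log₁₀[7.98e-05+0.000969] = 5.363, so f = 0.03477.
ΔP = f(L/D_h)(ρV²/2) = 0.03477·103/0.1595·2.532 = 56.85 Pa.

ΔP ≈ 56.9 Pa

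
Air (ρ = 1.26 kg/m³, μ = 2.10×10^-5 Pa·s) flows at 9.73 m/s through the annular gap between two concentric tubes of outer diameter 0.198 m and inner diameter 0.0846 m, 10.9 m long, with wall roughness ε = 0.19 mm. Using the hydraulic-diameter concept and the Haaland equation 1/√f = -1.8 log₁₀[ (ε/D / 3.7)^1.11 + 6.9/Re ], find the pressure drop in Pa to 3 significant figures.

Hydraulic diameter D_h = 4A/P = D_o - D_i = 0.198 - 0.0846 = 0.1134 m.
Re = ρVD_h/μ = 1.26·9.73·0.1134/2.1e-05 = 6.62e+04.
ε/D_h = 0.00019/0.1134 = 0.00168; Haaland gives 1/√f = -1.8 log₁₀[0.000194+0.000104] = 6.345, so f = 0.02484.
ΔP = f(L/D_h)(ρV²/2) = 0.02484·10.9/0.1134·59.64 = 142.4 Pa.

ΔP ≈ 142 Pa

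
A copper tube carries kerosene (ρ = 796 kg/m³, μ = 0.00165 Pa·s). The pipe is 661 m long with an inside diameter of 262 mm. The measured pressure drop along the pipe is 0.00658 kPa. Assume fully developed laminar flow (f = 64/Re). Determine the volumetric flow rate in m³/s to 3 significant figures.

For laminar flow, f = 64/Re with Re = ρVD/μ, so Darcy-Weisbach reduces to ΔP = 32μLV/D². Solving for V: V = ΔP·D²/(32μL) = 6.58·(0.262)²/(32·0.00165·661) = 0.01294 m/s.
Check: Re = ρVD/μ = 796·0.01294·0.262/0.00165 = 1636 < 2300, so the laminar assumption holds.
Q = V·A = 0.01294·(π/4·0.262²) = 0.0006977 m³/s = 6.98×10^-4 m³/s.

Q ≈ 6.98×10^-4 m³/s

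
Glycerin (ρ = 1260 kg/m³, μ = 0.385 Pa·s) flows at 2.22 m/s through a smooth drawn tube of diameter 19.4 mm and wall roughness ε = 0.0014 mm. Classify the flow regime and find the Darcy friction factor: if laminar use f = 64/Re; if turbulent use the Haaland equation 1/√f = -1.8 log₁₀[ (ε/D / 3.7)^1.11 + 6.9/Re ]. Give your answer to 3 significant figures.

f ≈ 0.454

Re = ρVD/μ = 1260·2.22·0.0194/0.385 = 140.9.
Re < 2300 → laminar, so f = 64/Re = 0.4541 (roughness is irrelevant in laminar flow).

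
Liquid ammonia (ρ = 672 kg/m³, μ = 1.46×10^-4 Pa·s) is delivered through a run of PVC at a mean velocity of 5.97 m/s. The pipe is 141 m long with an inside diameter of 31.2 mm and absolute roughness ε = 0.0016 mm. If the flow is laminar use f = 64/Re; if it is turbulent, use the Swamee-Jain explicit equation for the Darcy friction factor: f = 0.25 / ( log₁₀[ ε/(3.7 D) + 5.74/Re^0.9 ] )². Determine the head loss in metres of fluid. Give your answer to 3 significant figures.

Reynolds number Re = ρVD/μ = 672 · 5.97 · 0.0312 / 0.000146 = 8.573e+05.
Re > 4000 → turbulent. Relative roughness ε/D = 1.6e-06/0.0312 = 5.13e-05. Swamee-Jain: f = 0.25/(log₁₀[5.13e-05/3.7 + 5.74/8.573e+05^0.9])² = 0.25/(log₁₀[1.39e-05 + 2.62e-05])² = 0.25/(-4.397)² = 0.01293.
Darcy-Weisbach: ΔP = f(L/D)(ρV²/2) = 0.01293·(141/0.0312)·(672·5.97²/2) = 0.01293·4519·1.198e+04 = 6.999e+05 Pa.
Head loss h_f = ΔP/(ρg) = 6.999e+05/(672·9.81) = 106 m.

h_f ≈ 106 m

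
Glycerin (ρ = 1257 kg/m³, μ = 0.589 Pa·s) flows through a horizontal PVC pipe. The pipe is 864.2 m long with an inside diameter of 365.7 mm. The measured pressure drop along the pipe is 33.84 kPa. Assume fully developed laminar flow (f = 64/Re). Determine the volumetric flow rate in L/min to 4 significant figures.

For laminar flow, f = 64/Re with Re = ρVD/μ, so Darcy-Weisbach reduces to ΔP = 32μLV/D². Solving for V: V = ΔP·D²/(32μL) = 3.384e+04·(0.3657)²/(32·0.589·864.2) = 0.2778 m/s.
Check: Re = ρVD/μ = 1257·0.2778·0.3657/0.589 = 216.8 < 2300, so the laminar assumption holds.
Q = V·A = 0.2778·(π/4·0.3657²) = 0.02918 m³/s = 1751 L/min.

Q ≈ 1751 L/min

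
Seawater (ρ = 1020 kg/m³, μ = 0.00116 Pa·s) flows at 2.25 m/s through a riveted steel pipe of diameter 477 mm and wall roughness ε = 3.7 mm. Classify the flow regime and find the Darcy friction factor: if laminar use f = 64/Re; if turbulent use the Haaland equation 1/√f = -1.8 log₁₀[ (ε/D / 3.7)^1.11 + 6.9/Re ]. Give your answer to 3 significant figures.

Re = ρVD/μ = 1020·2.25·0.477/0.00116 = 9.437e+05.
Re > 4000 → turbulent. ε/D = 0.0037/0.477 = 0.00776; Haaland: 1/√f = -1.8 log₁₀[0.00106 + 7.31e-06] = 5.346, so f = 0.03499.

f ≈ 0.0350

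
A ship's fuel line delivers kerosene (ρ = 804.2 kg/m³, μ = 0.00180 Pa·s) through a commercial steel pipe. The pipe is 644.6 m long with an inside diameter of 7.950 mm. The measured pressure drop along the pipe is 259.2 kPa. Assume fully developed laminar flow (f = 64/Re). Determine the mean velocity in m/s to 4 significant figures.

For laminar flow, f = 64/Re with Re = ρVD/μ, so Darcy-Weisbach reduces to ΔP = 32μLV/D². Solving for V: V = ΔP·D²/(32μL) = 2.592e+05·(0.00795)²/(32·0.0018·644.6) = 0.4412 m/s.
Check: Re = ρVD/μ = 804.2·0.4412·0.00795/0.0018 = 1567 < 2300, so the laminar assumption holds.

V ≈ 0.4412 m/s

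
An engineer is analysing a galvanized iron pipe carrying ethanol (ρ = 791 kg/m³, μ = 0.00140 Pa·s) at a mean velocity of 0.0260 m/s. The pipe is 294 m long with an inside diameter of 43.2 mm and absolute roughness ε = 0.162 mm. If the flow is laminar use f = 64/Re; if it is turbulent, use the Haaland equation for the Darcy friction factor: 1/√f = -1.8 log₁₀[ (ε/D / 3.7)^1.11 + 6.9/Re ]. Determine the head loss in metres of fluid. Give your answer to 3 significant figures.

h_f ≈ 0.0236 m

Reynolds number Re = ρVD/μ = 791 · 0.026 · 0.0432 / 0.0014 = 634.6.
Re < 2300 → laminar flow, so f = 64/Re = 64/634.6 = 0.1008 (the turbulent correlation is not needed).
Darcy-Weisbach: ΔP = f(L/D)(ρV²/2) = 0.1008·(294/0.0432)·(791·0.026²/2) = 0.1008·6806·0.2674 = 183.5 Pa.
Head loss h_f = ΔP/(ρg) = 183.5/(791·9.81) = 0.0236 m.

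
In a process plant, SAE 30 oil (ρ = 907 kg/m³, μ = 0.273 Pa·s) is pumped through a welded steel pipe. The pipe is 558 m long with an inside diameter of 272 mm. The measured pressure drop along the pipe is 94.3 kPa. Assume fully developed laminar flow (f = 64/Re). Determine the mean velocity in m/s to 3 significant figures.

V ≈ 1.43 m/s

For laminar flow, f = 64/Re with Re = ρVD/μ, so Darcy-Weisbach reduces to ΔP = 32μLV/D². Solving for V: V = ΔP·D²/(32μL) = 9.43e+04·(0.272)²/(32·0.273·558) = 1.431 m/s.
Check: Re = ρVD/μ = 907·1.431·0.272/0.273 = 1293 < 2300, so the laminar assumption holds.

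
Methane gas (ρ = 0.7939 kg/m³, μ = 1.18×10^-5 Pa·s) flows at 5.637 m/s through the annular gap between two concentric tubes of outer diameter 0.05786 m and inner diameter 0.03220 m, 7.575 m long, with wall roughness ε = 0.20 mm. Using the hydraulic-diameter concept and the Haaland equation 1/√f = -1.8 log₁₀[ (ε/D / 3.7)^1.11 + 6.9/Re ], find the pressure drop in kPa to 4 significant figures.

ΔP ≈ 0.1520 kPa

Hydraulic diameter D_h = 4A/P = D_o - D_i = 0.05786 - 0.0322 = 0.02566 m.
Re = ρVD_h/μ = 0.7939·5.637·0.02566/1.18e-05 = 9732.
ε/D_h = 0.0002/0.02566 = 0.00779; Haaland gives 1/√f = -1.8 log₁₀[0.00107+0.000709] = 4.95, so f = 0.04081.
ΔP = f(L/D_h)(ρV²/2) = 0.04081·7.575/0.02566·12.61 = 152 Pa.
ΔP = 0.1520 kPa.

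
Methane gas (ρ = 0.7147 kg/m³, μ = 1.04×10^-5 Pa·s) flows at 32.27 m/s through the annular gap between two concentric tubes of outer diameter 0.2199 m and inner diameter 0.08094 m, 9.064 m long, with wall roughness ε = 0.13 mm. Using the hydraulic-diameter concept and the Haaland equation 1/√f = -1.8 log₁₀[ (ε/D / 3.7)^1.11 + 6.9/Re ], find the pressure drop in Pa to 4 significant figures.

Hydraulic diameter D_h = 4A/P = D_o - D_i = 0.2199 - 0.08094 = 0.139 m.
Re = ρVD_h/μ = 0.7147·32.27·0.139/1.04e-05 = 3.082e+05.
ε/D_h = 0.00013/0.139 = 0.000936; Haaland gives 1/√f = -1.8 log₁₀[0.000102+2.24e-05] = 7.031, so f = 0.02023.
ΔP = f(L/D_h)(ρV²/2) = 0.02023·9.064/0.139·372.1 = 490.9 Pa.

ΔP ≈ 490.9 Pa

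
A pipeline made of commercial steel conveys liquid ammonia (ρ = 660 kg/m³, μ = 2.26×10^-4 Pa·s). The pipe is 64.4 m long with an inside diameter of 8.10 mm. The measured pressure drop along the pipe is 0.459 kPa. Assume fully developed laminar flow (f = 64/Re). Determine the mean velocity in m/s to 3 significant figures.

V ≈ 0.0647 m/s

For laminar flow, f = 64/Re with Re = ρVD/μ, so Darcy-Weisbach reduces to ΔP = 32μLV/D². Solving for V: V = ΔP·D²/(32μL) = 459·(0.0081)²/(32·0.000226·64.4) = 0.06466 m/s.
Check: Re = ρVD/μ = 660·0.06466·0.0081/0.000226 = 1530 < 2300, so the laminar assumption holds.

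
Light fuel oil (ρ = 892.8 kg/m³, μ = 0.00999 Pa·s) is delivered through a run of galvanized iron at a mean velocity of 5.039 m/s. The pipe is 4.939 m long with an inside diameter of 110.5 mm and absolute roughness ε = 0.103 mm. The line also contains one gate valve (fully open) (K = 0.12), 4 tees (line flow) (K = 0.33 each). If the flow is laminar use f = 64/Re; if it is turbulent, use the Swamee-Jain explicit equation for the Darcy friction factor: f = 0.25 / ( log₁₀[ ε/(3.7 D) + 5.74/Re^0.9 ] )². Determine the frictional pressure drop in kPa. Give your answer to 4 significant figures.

Reynolds number Re = ρVD/μ = 892.8 · 5.039 · 0.1105 / 0.00999 = 4.976e+04.
Re > 4000 → turbulent. Relative roughness ε/D = 0.000103/0.1105 = 0.000932. Swamee-Jain: f = 0.25/(log₁₀[0.000932/3.7 + 5.74/4.976e+04^0.9])² = 0.25/(log₁₀[0.000252 + 0.00034])² = 0.25/(-3.228)² = 0.024.
Total minor-loss coefficient ΣK = 1·0.12 + 4·0.33 = 1.44.
ΔP = [f·L/D + ΣK]·(ρV²/2) = [0.024·4.939/0.1105 + 1.44]·(892.8·5.039²/2) = [1.073 + 1.44]·1.133e+04 = 2.848e+04 Pa.
ΔP = 2.848e+04 Pa = 28.48 kPa.

ΔP ≈ 28.48 kPa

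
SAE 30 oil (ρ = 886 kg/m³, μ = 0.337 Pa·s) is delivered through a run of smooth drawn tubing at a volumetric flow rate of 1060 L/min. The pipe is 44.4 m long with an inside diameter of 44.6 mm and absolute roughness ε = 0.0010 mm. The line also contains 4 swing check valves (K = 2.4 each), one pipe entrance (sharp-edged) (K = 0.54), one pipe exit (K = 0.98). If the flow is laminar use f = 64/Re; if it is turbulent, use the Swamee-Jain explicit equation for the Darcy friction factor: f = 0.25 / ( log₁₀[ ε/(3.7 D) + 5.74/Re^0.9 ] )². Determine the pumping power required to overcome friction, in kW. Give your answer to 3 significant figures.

P ≈ 59.2 kW

Q = 1060 L/min = 1060/60000 = 0.01767 m³/s.
Cross-sectional area A = πD²/4 = π(0.0446)²/4 = 0.001562 m²; mean velocity V = Q/A = 0.01767/0.001562 = 11.31 m/s.
Reynolds number Re = ρVD/μ = 886 · 11.31 · 0.0446 / 0.337 = 1326.
Re < 2300 → laminar flow, so f = 64/Re = 64/1326 = 0.04827 (the turbulent correlation is not needed).
Total minor-loss coefficient ΣK = 4·2.4 + 1·0.54 + 1·0.98 = 11.1.
ΔP = [f·L/D + ΣK]·(ρV²/2) = [0.04827·44.4/0.0446 + 11.1]·(886·11.31²/2) = [48.05 + 11.1]·5.665e+04 = 3.352e+06 Pa.
Pumping power P = QΔP = 0.01767·3.352e+06 = 59220 W = 59.2 kW.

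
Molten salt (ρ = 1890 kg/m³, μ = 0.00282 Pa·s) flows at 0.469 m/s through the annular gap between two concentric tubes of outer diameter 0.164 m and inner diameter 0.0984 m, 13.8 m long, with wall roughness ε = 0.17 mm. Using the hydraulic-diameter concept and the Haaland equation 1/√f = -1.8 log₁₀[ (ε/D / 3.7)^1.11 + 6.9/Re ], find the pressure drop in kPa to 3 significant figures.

ΔP ≈ 1.33 kPa

Hydraulic diameter D_h = 4A/P = D_o - D_i = 0.164 - 0.0984 = 0.0656 m.
Re = ρVD_h/μ = 1890·0.469·0.0656/0.00282 = 2.062e+04.
ε/D_h = 0.00017/0.0656 = 0.00259; Haaland gives 1/√f = -1.8 log₁₀[0.000315+0.000335] = 5.737, so f = 0.03038.
ΔP = f(L/D_h)(ρV²/2) = 0.03038·13.8/0.0656·207.9 = 1328 Pa.
ΔP = 1.33 kPa.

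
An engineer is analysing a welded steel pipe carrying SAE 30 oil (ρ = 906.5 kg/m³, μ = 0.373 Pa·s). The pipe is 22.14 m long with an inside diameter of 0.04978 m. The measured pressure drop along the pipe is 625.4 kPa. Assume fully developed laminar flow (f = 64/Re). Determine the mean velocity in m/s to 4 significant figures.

For laminar flow, f = 64/Re with Re = ρVD/μ, so Darcy-Weisbach reduces to ΔP = 32μLV/D². Solving for V: V = ΔP·D²/(32μL) = 6.254e+05·(0.04978)²/(32·0.373·22.14) = 5.865 m/s.
Check: Re = ρVD/μ = 906.5·5.865·0.04978/0.373 = 709.5 < 2300, so the laminar assumption holds.

V ≈ 5.865 m/s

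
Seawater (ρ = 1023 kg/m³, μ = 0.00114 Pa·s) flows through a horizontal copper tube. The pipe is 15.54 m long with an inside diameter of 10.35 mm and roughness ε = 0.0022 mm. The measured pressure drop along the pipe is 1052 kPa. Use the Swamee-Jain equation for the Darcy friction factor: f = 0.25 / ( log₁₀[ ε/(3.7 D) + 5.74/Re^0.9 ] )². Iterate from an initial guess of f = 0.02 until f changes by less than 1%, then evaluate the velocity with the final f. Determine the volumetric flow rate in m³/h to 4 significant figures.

Q ≈ 2.511 m³/h

Rearranging Darcy-Weisbach: V = √(2·ΔP·D/(f·L·ρ)). With ε/D = 2.2e-06/0.01035 = 0.000213, iterate starting from f = 0.02:
  f = 0.02 → V = √(2·1.052e+06·0.01035/(0.02·15.54·1023)) = 8.276 m/s; Re = ρVD/μ = 7.686e+04; f → 0.01993
Converged (Δf/f < 1%). With the final f = 0.01993: V = √(2·1.052e+06·0.01035/(0.01993·15.54·1023)) = 8.29 m/s.
Q = V·A = 8.29·(π/4·0.01035²) = 0.0006974 m³/s = 2.511 m³/h.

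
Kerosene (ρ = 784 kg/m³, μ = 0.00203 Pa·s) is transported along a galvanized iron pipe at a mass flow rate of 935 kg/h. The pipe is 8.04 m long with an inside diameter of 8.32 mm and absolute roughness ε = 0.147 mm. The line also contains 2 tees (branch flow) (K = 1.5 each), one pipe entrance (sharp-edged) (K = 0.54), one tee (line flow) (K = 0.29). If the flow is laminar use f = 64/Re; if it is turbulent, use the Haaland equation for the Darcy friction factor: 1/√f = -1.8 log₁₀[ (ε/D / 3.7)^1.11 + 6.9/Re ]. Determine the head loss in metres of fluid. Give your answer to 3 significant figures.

h_f ≈ 96.0 m

ṁ = 935 kg/h = 935/3600 = 0.2597 kg/s.
A = πD²/4 = π(0.00832)²/4 = 5.437e-05 m²; mean velocity V = ṁ/(ρA) = 0.2597/(784 · 5.437e-05) = 6.093 m/s.
Reynolds number Re = ρVD/μ = 784 · 6.093 · 0.00832 / 0.00203 = 1.958e+04.
Re > 4000 → turbulent. Relative roughness ε/D = 0.000147/0.00832 = 0.0177. Haaland: 1/√f = -1.8 log₁₀[(0.0177/3.7)^1.11 + 6.9/1.958e+04] = -1.8 log₁₀[0.00265 + 0.000352] = 4.54, so f = 0.04852.
Total minor-loss coefficient ΣK = 2·1.5 + 1·0.54 + 1·0.29 = 3.83.
ΔP = [f·L/D + ΣK]·(ρV²/2) = [0.04852·8.04/0.00832 + 3.83]·(784·6.093²/2) = [46.89 + 3.83]·1.455e+04 = 7.382e+05 Pa.
Head loss h_f = ΔP/(ρg) = 7.382e+05/(784·9.81) = 96.0 m.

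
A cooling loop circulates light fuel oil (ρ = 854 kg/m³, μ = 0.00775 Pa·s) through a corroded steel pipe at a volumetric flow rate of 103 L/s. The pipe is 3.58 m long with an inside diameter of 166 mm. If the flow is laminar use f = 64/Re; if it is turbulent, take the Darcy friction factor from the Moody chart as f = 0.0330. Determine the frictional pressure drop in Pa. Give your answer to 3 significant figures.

ΔP ≈ 6880 Pa

Q = 103 L/s = 103/1000 = 0.103 m³/s.
Cross-sectional area A = πD²/4 = π(0.166)²/4 = 0.02164 m²; mean velocity V = Q/A = 0.103/0.02164 = 4.759 m/s.
Reynolds number Re = ρVD/μ = 854 · 4.759 · 0.166 / 0.00775 = 8.706e+04.
Re > 4000 → turbulent; use the Moody-chart value f = 0.0330.
Darcy-Weisbach: ΔP = f(L/D)(ρV²/2) = 0.033·(3.58/0.166)·(854·4.759²/2) = 0.033·21.57·9671 = 6883 Pa.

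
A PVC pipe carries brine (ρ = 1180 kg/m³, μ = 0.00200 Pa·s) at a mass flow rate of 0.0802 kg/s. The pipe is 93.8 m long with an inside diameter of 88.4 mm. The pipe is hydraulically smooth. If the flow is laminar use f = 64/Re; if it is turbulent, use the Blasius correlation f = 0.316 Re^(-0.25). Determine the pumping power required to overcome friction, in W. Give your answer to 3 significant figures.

P ≈ 5.78×10^-4 W

A = πD²/4 = π(0.0884)²/4 = 0.006138 m²; mean velocity V = ṁ/(ρA) = 0.0802/(1180 · 0.006138) = 0.01107 m/s.
Reynolds number Re = ρVD/μ = 1180 · 0.01107 · 0.0884 / 0.002 = 577.6.
Re < 2300 → laminar flow, so f = 64/Re = 64/577.6 = 0.1108 (the turbulent correlation is not needed).
Darcy-Weisbach: ΔP = f(L/D)(ρV²/2) = 0.1108·(93.8/0.0884)·(1180·0.01107²/2) = 0.1108·1061·0.07235 = 8.507 Pa.
Q = ṁ/ρ = 0.0802/1180 = 6.797e-05 m³/s.
Pumping power P = QΔP = 6.797e-05·8.507 = 5.782×10^-4 W = 5.78×10^-4 W.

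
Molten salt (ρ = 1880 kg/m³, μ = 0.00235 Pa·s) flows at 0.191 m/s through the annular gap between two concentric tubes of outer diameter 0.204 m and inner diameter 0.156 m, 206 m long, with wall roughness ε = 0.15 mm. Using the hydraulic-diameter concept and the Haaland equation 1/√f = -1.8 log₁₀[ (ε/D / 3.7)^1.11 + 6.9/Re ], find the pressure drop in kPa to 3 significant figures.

ΔP ≈ 5.49 kPa

Hydraulic diameter D_h = 4A/P = D_o - D_i = 0.204 - 0.156 = 0.048 m.
Re = ρVD_h/μ = 1880·0.191·0.048/0.00235 = 7334.
ε/D_h = 0.00015/0.048 = 0.00313; Haaland gives 1/√f = -1.8 log₁₀[0.000388+0.000941] = 5.178, so f = 0.0373.
ΔP = f(L/D_h)(ρV²/2) = 0.0373·206/0.048·34.29 = 5489 Pa.
ΔP = 5.49 kPa.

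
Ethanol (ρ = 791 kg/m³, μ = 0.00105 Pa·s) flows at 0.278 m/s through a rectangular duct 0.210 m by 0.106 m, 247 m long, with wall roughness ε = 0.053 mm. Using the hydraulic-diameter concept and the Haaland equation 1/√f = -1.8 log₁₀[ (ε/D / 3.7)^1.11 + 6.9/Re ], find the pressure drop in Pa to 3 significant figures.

Hydraulic diameter D_h = 4A/P = 4·(0.21·0.106)/(2·(0.21+0.106)) = 0.08904/0.632 = 0.1409 m.
Re = ρVD_h/μ = 791·0.278·0.1409/0.00105 = 2.951e+04.
ε/D_h = 5.3e-05/0.1409 = 0.000376; Haaland gives 1/√f = -1.8 log₁₀[3.7e-05+0.000234] = 6.421, so f = 0.02425.
ΔP = f(L/D_h)(ρV²/2) = 0.02425·247/0.1409·30.57 = 1300 Pa.

ΔP ≈ 1300 Pa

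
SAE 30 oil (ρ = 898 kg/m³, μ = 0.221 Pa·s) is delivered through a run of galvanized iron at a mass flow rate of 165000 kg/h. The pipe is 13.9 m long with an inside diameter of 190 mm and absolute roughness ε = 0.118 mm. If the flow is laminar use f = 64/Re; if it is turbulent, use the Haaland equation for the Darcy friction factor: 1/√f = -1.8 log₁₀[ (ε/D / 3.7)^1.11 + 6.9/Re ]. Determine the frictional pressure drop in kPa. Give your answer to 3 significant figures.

ṁ = 165000 kg/h = 165000/3600 = 45.83 kg/s.
A = πD²/4 = π(0.19)²/4 = 0.02835 m²; mean velocity V = ṁ/(ρA) = 45.83/(898 · 0.02835) = 1.8 m/s.
Reynolds number Re = ρVD/μ = 898 · 1.8 · 0.19 / 0.221 = 1390.
Re < 2300 → laminar flow, so f = 64/Re = 64/1390 = 0.04605 (the turbulent correlation is not needed).
Darcy-Weisbach: ΔP = f(L/D)(ρV²/2) = 0.04605·(13.9/0.19)·(898·1.8²/2) = 0.04605·73.16·1455 = 4902 Pa.
ΔP = 4902 Pa = 4.90 kPa.

ΔP ≈ 4.90 kPa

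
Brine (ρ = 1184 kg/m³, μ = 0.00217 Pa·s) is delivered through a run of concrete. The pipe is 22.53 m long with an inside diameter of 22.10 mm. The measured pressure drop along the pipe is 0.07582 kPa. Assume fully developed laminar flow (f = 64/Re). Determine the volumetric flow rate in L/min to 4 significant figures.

Q ≈ 0.5448 L/min

For laminar flow, f = 64/Re with Re = ρVD/μ, so Darcy-Weisbach reduces to ΔP = 32μLV/D². Solving for V: V = ΔP·D²/(32μL) = 75.82·(0.0221)²/(32·0.00217·22.53) = 0.02367 m/s.
Check: Re = ρVD/μ = 1184·0.02367·0.0221/0.00217 = 285.4 < 2300, so the laminar assumption holds.
Q = V·A = 0.02367·(π/4·0.0221²) = 9.08e-06 m³/s = 0.5448 L/min.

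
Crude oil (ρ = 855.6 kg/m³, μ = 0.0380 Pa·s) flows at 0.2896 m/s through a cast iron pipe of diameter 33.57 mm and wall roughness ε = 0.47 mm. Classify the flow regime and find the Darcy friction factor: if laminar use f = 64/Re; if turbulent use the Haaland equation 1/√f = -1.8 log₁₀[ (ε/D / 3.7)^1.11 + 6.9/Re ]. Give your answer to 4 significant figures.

Re = ρVD/μ = 855.6·0.2896·0.03357/0.038 = 218.9.
Re < 2300 → laminar, so f = 64/Re = 0.2924 (roughness is irrelevant in laminar flow).

f ≈ 0.2924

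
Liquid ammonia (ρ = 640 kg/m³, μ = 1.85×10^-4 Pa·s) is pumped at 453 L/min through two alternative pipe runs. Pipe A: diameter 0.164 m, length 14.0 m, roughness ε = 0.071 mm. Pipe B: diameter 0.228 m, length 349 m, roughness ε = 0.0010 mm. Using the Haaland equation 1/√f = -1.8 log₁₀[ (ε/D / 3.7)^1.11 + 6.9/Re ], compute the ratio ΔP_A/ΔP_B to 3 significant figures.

ΔP_A/ΔP_B ≈ 0.230

Pipe A: V = Q/A = 0.00755/0.02112 = 0.3574 m/s; Re = 2.028e+05; ε/D = 0.000433; Haaland → f = 0.01825; ΔP_A = f(L/D)(ρV²/2) = 63.69 Pa.
Pipe B: V = Q/A = 0.00755/0.04083 = 0.1849 m/s; Re = 1.459e+05; ε/D = 4.39e-06; Haaland → f = 0.01652; ΔP_B = f(L/D)(ρV²/2) = 276.7 Pa.
ΔP_A/ΔP_B = 63.69/276.7 = 0.230.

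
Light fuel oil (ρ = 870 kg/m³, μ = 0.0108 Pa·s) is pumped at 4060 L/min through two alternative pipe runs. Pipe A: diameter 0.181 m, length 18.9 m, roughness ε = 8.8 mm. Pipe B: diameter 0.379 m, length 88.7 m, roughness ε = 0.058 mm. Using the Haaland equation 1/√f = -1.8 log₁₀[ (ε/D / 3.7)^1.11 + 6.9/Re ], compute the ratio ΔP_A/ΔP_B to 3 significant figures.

Pipe A: V = Q/A = 0.06767/0.02573 = 2.63 m/s; Re = 3.834e+04; ε/D = 0.0486; Haaland → f = 0.07142; ΔP_A = f(L/D)(ρV²/2) = 2.243e+04 Pa.
Pipe B: V = Q/A = 0.06767/0.1128 = 0.5998 m/s; Re = 1.831e+04; ε/D = 0.000153; Haaland → f = 0.02657; ΔP_B = f(L/D)(ρV²/2) = 973 Pa.
ΔP_A/ΔP_B = 2.243e+04/973 = 23.1.

ΔP_A/ΔP_B ≈ 23.1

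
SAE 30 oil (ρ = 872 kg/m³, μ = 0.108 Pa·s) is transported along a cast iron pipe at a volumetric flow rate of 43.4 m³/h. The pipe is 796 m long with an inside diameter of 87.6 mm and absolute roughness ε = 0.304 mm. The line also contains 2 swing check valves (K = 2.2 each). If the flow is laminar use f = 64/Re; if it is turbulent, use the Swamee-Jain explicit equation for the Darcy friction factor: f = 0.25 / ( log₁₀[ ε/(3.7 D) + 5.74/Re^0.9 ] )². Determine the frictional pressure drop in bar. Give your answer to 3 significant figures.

Q = 43.4 m³/h = 43.4/3600 = 0.01206 m³/s.
Cross-sectional area A = πD²/4 = π(0.0876)²/4 = 0.006027 m²; mean velocity V = Q/A = 0.01206/0.006027 = 2 m/s.
Reynolds number Re = ρVD/μ = 872 · 2 · 0.0876 / 0.108 = 1415.
Re < 2300 → laminar flow, so f = 64/Re = 64/1415 = 0.04524 (the turbulent correlation is not needed).
Total minor-loss coefficient ΣK = 2·2.2 = 4.4.
ΔP = [f·L/D + ΣK]·(ρV²/2) = [0.04524·796/0.0876 + 4.4]·(872·2²/2) = [411.1 + 4.4]·1744 = 7.248e+05 Pa.
ΔP = 7.248e+05 Pa = 7.25 bar.

ΔP ≈ 7.25 bar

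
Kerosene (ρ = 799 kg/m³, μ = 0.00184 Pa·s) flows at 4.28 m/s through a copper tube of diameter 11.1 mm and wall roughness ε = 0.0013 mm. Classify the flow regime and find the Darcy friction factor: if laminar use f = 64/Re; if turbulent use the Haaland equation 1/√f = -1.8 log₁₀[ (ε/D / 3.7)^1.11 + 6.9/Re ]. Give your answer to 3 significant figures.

f ≈ 0.0257

Re = ρVD/μ = 799·4.28·0.0111/0.00184 = 2.063e+04.
Re > 4000 → turbulent. ε/D = 1.3e-06/0.0111 = 0.000117; Haaland: 1/√f = -1.8 log₁₀[1.01e-05 + 0.000334] = 6.233, so f = 0.02574.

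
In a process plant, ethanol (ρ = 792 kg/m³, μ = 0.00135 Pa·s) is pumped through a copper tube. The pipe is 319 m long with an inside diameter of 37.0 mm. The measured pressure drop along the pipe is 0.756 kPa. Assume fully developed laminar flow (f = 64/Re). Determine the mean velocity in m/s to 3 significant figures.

For laminar flow, f = 64/Re with Re = ρVD/μ, so Darcy-Weisbach reduces to ΔP = 32μLV/D². Solving for V: V = ΔP·D²/(32μL) = 756·(0.037)²/(32·0.00135·319) = 0.0751 m/s.
Check: Re = ρVD/μ = 792·0.0751·0.037/0.00135 = 1630 < 2300, so the laminar assumption holds.

V ≈ 0.0751 m/s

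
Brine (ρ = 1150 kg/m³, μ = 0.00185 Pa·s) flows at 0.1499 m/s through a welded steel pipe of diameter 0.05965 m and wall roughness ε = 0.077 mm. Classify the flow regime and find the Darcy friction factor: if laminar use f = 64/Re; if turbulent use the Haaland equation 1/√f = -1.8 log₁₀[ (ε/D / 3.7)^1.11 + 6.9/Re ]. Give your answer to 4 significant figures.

Re = ρVD/μ = 1150·0.1499·0.05965/0.00185 = 5558.
Re > 4000 → turbulent. ε/D = 7.7e-05/0.05965 = 0.00129; Haaland: 1/√f = -1.8 log₁₀[0.000145 + 0.00124] = 5.144, so f = 0.03779.

f ≈ 0.03779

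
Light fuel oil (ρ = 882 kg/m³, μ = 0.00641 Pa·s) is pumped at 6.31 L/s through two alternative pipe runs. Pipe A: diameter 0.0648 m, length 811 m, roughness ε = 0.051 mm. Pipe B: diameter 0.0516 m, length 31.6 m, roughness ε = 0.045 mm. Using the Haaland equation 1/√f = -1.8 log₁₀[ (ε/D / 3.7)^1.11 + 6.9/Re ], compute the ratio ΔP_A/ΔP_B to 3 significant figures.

Pipe A: V = Q/A = 0.00631/0.003298 = 1.913 m/s; Re = 1.706e+04; ε/D = 0.000787; Haaland → f = 0.02815; ΔP_A = f(L/D)(ρV²/2) = 5.688e+05 Pa.
Pipe B: V = Q/A = 0.00631/0.002091 = 3.017 m/s; Re = 2.142e+04; ε/D = 0.000872; Haaland → f = 0.027; ΔP_B = f(L/D)(ρV²/2) = 6.64e+04 Pa.
ΔP_A/ΔP_B = 5.688e+05/6.64e+04 = 8.57.

ΔP_A/ΔP_B ≈ 8.57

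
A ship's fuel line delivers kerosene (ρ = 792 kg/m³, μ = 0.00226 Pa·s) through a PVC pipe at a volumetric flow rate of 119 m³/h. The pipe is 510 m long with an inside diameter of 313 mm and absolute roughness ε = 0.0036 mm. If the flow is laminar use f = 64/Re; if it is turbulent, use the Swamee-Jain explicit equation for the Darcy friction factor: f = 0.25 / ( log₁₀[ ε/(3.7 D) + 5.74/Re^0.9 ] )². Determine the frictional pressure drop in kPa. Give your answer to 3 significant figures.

ΔP ≈ 2.51 kPa

Q = 119 m³/h = 119/3600 = 0.03306 m³/s.
Cross-sectional area A = πD²/4 = π(0.313)²/4 = 0.07694 m²; mean velocity V = Q/A = 0.03306/0.07694 = 0.4296 m/s.
Reynolds number Re = ρVD/μ = 792 · 0.4296 · 0.313 / 0.00226 = 4.712e+04.
Re > 4000 → turbulent. Relative roughness ε/D = 3.6e-06/0.313 = 1.15e-05. Swamee-Jain: f = 0.25/(log₁₀[1.15e-05/3.7 + 5.74/4.712e+04^0.9])² = 0.25/(log₁₀[3.11e-06 + 0.000357])² = 0.25/(-3.443)² = 0.02109.
Darcy-Weisbach: ΔP = f(L/D)(ρV²/2) = 0.02109·(510/0.313)·(792·0.4296²/2) = 0.02109·1629·73.08 = 2511 Pa.
ΔP = 2511 Pa = 2.51 kPa.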